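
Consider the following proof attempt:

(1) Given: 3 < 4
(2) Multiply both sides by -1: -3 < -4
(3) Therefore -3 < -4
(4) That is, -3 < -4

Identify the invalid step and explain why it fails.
Step 2: Multiply both sides by -1: -3 < -4

Step 2 multiplies both sides by -1 but fails to reverse the inequality sign. When multiplying (or dividing) an inequality by a negative number, the direction must be reversed. Since 3 < 4, we should get -3 > -4, i.e., -3 > -4.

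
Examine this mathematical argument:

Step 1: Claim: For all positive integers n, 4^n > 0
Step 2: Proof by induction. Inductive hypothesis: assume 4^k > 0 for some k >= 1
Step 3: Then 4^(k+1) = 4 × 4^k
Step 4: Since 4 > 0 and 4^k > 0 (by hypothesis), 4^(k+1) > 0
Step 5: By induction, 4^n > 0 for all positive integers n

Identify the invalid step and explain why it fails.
Step 5: By induction, 4^n > 0 for all positive integers n

Step 5 concludes the proof by induction, but no base case was ever established. A valid induction proof requires: (1) a base case proving 4^1 > 0, and (2) an inductive step showing IF 4^k > 0 THEN 4^(k+1) > 0. Steps 2-4 correctly establish the inductive step, but without the base case the conclusion in step 5 does not follow.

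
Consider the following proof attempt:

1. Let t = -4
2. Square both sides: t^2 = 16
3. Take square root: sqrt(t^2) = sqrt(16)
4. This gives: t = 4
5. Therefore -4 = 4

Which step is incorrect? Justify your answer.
Step 4: This gives: t = 4

Step 4 incorrectly states that sqrt(t^2) = t. The correct identity is sqrt(t^2) = |t|. Since t = -4 < 0, we have sqrt(t^2) = |-4| = 4, not t = -4.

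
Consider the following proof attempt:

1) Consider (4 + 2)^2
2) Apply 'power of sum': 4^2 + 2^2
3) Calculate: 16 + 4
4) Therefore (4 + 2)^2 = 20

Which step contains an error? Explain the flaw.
Step 2: Apply 'power of sum': 4^2 + 2^2

Step 2 incorrectly applies a non-existent rule '(a+b)^n = a^n + b^n'. This is false in general. The correct expansion uses the binomial theorem. The actual value is (4 + 2)^2 = 6^2 = 36, not 20.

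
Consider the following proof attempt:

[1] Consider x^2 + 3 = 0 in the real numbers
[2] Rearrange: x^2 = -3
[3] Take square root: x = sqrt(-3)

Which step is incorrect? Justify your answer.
Step 3: Take square root: x = sqrt(-3)

Step 3 takes the square root of -3, which is negative. In the real number system, the square root of a negative number is undefined. The equation x^2 + 3 = 0 has no real solutions. Square roots of negative numbers only exist in the complex numbers.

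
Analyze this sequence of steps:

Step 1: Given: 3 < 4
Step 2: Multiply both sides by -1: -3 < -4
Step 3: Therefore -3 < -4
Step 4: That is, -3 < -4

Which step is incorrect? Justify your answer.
Step 2: Multiply both sides by -1: -3 < -4

Step 2 multiplies both sides by -1 but fails to reverse the inequality sign. When multiplying (or dividing) an inequality by a negative number, the direction must be reversed. Since 3 < 4, we should get -3 > -4, i.e., -3 > -4.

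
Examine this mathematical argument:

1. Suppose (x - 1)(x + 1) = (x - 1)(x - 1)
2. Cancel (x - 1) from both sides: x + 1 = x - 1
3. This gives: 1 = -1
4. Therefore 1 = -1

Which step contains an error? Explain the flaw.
Step 2: Cancel (x - 1) from both sides: x + 1 = x - 1

Step 2 cancels (x - 1) from both sides. This is only valid if (x - 1) ≠ 0, i.e., x ≠ 1. When x = 1, both sides equal zero regardless of the other factors. The correct approach requires considering x = 1 as a separate case.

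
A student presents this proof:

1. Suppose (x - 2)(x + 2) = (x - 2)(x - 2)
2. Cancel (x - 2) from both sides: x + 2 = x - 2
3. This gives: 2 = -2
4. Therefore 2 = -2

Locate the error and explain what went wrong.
Step 2: Cancel (x - 2) from both sides: x + 2 = x - 2

Step 2 cancels (x - 2) from both sides. This is only valid if (x - 2) ≠ 0, i.e., x ≠ 2. When x = 2, both sides equal zero regardless of the other factors. The correct approach requires considering x = 2 as a separate case.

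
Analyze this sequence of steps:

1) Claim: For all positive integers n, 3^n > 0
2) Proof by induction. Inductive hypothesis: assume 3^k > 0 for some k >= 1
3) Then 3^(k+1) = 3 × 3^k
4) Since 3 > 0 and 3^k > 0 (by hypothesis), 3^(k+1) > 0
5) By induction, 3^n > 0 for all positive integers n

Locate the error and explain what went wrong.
Step 5: By induction, 3^n > 0 for all positive integers n

Step 5 concludes the proof by induction, but no base case was ever established. A valid induction proof requires: (1) a base case proving 3^1 > 0, and (2) an inductive step showing IF 3^k > 0 THEN 3^(k+1) > 0. Steps 2-4 correctly establish the inductive step, but without the base case the conclusion in step 5 does not follow.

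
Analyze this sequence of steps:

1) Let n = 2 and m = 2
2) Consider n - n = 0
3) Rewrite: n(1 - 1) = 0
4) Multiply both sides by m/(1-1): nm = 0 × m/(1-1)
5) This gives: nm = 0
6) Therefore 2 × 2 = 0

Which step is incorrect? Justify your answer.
Step 4: Multiply both sides by m/(1-1): nm = 0 × m/(1-1)

Step 4 multiplies both sides by m/(1-1). However, 1-1 = 0, so this is multiplication by m/0, which is undefined. We cannot multiply by an undefined expression.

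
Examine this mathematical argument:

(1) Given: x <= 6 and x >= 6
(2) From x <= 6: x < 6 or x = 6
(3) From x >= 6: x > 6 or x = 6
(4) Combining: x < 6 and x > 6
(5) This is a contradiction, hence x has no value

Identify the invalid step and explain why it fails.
Step 4: Combining: x < 6 and x > 6

Step 4 incorrectly combines the conditions. From x <= 6 and x >= 6, the intersection is x = 6. The error treats the 'or' cases as 'and' requirements. The correct conclusion is that x = 6 is the unique solution, not that no solution exists.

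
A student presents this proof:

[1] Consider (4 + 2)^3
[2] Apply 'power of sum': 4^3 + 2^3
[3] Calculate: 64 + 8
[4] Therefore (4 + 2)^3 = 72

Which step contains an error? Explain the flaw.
Step 2: Apply 'power of sum': 4^3 + 2^3

Step 2 incorrectly applies a non-existent rule '(a+b)^n = a^n + b^n'. This is false in general. The correct expansion uses the binomial theorem. The actual value is (4 + 2)^3 = 6^3 = 216, not 72.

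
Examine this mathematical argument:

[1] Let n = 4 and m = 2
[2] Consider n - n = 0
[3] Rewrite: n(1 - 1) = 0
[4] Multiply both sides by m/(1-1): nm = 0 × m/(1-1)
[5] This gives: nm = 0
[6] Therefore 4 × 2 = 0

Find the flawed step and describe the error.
Step 4: Multiply both sides by m/(1-1): nm = 0 × m/(1-1)

Step 4 multiplies both sides by m/(1-1). However, 1-1 = 0, so this is multiplication by m/0, which is undefined. We cannot multiply by an undefined expression.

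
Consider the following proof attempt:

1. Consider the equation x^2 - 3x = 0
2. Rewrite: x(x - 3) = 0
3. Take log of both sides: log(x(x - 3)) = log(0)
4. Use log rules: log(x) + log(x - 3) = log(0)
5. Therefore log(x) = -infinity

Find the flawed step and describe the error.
Step 3: Take log of both sides: log(x(x - 3)) = log(0)

Step 3 takes the logarithm of both sides, resulting in log(0) on the right side. The logarithm is only defined for positive numbers; log(0) is undefined (approaches negative infinity). This operation is invalid.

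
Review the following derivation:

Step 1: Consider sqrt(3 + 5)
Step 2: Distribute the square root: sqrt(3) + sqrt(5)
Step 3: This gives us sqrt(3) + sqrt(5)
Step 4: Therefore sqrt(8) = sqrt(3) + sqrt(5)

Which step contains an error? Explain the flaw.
Step 2: Distribute the square root: sqrt(3) + sqrt(5)

Step 2 incorrectly 'distributes' the square root over addition. The square root function does not distribute: sqrt(a + b) ≠ sqrt(a) + sqrt(b). In fact, sqrt(3 + 5) = sqrt(8) ≈ 2.8284, while sqrt(3) + sqrt(5) ≈ 3.9681.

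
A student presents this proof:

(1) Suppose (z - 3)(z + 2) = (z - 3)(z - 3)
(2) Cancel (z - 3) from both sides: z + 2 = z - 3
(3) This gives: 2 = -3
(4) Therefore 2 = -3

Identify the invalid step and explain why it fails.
Step 2: Cancel (z - 3) from both sides: z + 2 = z - 3

Step 2 cancels (z - 3) from both sides. This is only valid if (z - 3) ≠ 0, i.e., z ≠ 3. When z = 3, both sides equal zero regardless of the other factors. The correct approach requires considering z = 3 as a separate case.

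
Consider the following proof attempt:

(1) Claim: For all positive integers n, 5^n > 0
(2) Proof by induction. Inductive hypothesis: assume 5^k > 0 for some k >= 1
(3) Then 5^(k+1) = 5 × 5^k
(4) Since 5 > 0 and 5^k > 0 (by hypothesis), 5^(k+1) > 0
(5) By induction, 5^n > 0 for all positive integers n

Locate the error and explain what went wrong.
Step 5: By induction, 5^n > 0 for all positive integers n

Step 5 concludes the proof by induction, but no base case was ever established. A valid induction proof requires: (1) a base case proving 5^1 > 0, and (2) an inductive step showing IF 5^k > 0 THEN 5^(k+1) > 0. Steps 2-4 correctly establish the inductive step, but without the base case the conclusion in step 5 does not follow.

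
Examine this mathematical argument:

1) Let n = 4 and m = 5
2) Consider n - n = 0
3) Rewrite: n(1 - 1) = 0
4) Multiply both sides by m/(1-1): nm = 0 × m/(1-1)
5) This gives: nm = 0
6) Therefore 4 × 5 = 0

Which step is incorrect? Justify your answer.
Step 4: Multiply both sides by m/(1-1): nm = 0 × m/(1-1)

Step 4 multiplies both sides by m/(1-1). However, 1-1 = 0, so this is multiplication by m/0, which is undefined. We cannot multiply by an undefined expression.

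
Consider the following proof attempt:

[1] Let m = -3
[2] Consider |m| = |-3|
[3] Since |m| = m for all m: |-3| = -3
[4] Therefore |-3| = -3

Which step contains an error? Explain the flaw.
Step 3: Since |m| = m for all m: |-3| = -3

Step 3 incorrectly states that |m| = m for all m. The correct definition is |m| = m when m >= 0, and |m| = -m when m < 0. Since -3 < 0, we have |-3| = -(-3) = 3, not -3.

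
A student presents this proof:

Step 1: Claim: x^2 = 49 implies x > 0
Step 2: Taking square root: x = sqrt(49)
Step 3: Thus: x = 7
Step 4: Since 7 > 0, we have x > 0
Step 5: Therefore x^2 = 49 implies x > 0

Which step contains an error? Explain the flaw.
Step 2: Taking square root: x = sqrt(49)

Step 2 takes the square root and assumes the positive root only. The equation x^2 = 49 actually has two solutions: x = 7 and x = -7. The proof silently assumes x > 0 without justification, then uses this assumption to conclude x > 0, which is circular. The counterexample x = -7 shows the claim is false.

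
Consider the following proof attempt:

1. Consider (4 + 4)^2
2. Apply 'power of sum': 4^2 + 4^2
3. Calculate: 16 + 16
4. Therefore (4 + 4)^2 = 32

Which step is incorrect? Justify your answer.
Step 2: Apply 'power of sum': 4^2 + 4^2

Step 2 incorrectly applies a non-existent rule '(a+b)^n = a^n + b^n'. This is false in general. The correct expansion uses the binomial theorem. The actual value is (4 + 4)^2 = 8^2 = 64, not 32.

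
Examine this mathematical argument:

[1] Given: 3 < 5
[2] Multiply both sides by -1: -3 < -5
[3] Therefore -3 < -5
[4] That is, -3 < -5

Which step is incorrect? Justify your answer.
Step 2: Multiply both sides by -1: -3 < -5

Step 2 multiplies both sides by -1 but fails to reverse the inequality sign. When multiplying (or dividing) an inequality by a negative number, the direction must be reversed. Since 3 < 5, we should get -3 > -5, i.e., -3 > -5.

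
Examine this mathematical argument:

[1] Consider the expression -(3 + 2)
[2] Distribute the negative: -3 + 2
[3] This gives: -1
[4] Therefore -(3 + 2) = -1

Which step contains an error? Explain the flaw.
Step 2: Distribute the negative: -3 + 2

Step 2 incorrectly distributes the negative sign. The correct distribution is -(3 + 2) = -3 - 2 = -5. The negative must be applied to both terms, not just the first. The error treats -(3 + 2) as -3 + 2, which equals -1 instead of -5.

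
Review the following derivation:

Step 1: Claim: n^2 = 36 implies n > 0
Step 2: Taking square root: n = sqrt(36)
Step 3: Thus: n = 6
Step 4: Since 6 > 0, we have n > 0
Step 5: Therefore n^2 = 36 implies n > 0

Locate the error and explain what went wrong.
Step 2: Taking square root: n = sqrt(36)

Step 2 takes the square root and assumes the positive root only. The equation n^2 = 36 actually has two solutions: n = 6 and n = -6. The proof silently assumes n > 0 without justification, then uses this assumption to conclude n > 0, which is circular. The counterexample n = -6 shows the claim is false.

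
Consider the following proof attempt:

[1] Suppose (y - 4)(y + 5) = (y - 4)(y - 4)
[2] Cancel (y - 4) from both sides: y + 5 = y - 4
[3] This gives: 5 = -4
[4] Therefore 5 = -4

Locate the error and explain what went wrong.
Step 2: Cancel (y - 4) from both sides: y + 5 = y - 4

Step 2 cancels (y - 4) from both sides. This is only valid if (y - 4) ≠ 0, i.e., y ≠ 4. When y = 4, both sides equal zero regardless of the other factors. The correct approach requires considering y = 4 as a separate case.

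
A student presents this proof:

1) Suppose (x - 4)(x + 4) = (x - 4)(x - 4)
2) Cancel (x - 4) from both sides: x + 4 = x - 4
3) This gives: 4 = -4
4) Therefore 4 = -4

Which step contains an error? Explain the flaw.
Step 2: Cancel (x - 4) from both sides: x + 4 = x - 4

Step 2 cancels (x - 4) from both sides. This is only valid if (x - 4) ≠ 0, i.e., x ≠ 4. When x = 4, both sides equal zero regardless of the other factors. The correct approach requires considering x = 4 as a separate case.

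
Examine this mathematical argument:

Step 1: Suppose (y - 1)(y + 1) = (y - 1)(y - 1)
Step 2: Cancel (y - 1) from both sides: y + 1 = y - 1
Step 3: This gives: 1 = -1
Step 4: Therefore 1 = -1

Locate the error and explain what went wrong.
Step 2: Cancel (y - 1) from both sides: y + 1 = y - 1

Step 2 cancels (y - 1) from both sides. This is only valid if (y - 1) ≠ 0, i.e., y ≠ 1. When y = 1, both sides equal zero regardless of the other factors. The correct approach requires considering y = 1 as a separate case.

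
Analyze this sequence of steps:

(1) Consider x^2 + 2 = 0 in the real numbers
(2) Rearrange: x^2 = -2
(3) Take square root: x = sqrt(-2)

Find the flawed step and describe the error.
Step 3: Take square root: x = sqrt(-2)

Step 3 takes the square root of -2, which is negative. In the real number system, the square root of a negative number is undefined. The equation x^2 + 2 = 0 has no real solutions. Square roots of negative numbers only exist in the complex numbers.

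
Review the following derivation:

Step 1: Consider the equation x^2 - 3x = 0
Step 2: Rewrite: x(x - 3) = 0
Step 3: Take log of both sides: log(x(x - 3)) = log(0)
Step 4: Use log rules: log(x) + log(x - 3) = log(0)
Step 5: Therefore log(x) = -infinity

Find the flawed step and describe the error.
Step 3: Take log of both sides: log(x(x - 3)) = log(0)

Step 3 takes the logarithm of both sides, resulting in log(0) on the right side. The logarithm is only defined for positive numbers; log(0) is undefined (approaches negative infinity). This operation is invalid.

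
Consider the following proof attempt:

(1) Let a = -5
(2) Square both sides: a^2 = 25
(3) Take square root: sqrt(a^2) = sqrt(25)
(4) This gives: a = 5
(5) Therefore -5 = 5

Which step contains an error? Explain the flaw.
Step 4: This gives: a = 5

Step 4 incorrectly states that sqrt(a^2) = a. The correct identity is sqrt(a^2) = |a|. Since a = -5 < 0, we have sqrt(a^2) = |-5| = 5, not a = -5.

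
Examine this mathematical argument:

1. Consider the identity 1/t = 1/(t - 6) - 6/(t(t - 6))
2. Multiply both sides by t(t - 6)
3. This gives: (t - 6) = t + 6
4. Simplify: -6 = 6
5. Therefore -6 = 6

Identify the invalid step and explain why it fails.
Step 3: This gives: (t - 6) = t + 6

Step 3 makes a sign error when clearing denominators. Multiplying -6/(t(t - 6)) by t(t - 6) gives -6, not +6. The correct result is (t - 6) = t - 6, which is trivially true, not (t - 6) = t + 6. (Step 1 is a valid identity: 1/(t - 6) - 6/(t(t - 6)) = (t - 6)/(t(t - 6)) = 1/t.)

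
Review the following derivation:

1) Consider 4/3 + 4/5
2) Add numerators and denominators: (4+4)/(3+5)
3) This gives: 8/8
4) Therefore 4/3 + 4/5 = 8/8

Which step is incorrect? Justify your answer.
Step 2: Add numerators and denominators: (4+4)/(3+5)

Step 2 incorrectly adds fractions by separately adding numerators and denominators. This is wrong. The correct method requires a common denominator: 4/3 + 4/5 = (4×5 + 4×3)/(3×5) = 32/15 = 32/15. The method used gives 8/8, which is different.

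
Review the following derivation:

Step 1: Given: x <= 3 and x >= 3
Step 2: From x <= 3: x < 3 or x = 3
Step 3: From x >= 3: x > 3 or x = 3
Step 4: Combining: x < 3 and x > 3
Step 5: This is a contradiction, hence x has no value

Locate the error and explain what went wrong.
Step 4: Combining: x < 3 and x > 3

Step 4 incorrectly combines the conditions. From x <= 3 and x >= 3, the intersection is x = 3. The error treats the 'or' cases as 'and' requirements. The correct conclusion is that x = 3 is the unique solution, not that no solution exists.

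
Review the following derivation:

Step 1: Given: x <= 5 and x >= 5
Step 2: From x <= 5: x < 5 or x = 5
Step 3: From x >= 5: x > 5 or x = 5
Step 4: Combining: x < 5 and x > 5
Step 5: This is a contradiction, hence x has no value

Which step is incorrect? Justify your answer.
Step 4: Combining: x < 5 and x > 5

Step 4 incorrectly combines the conditions. From x <= 5 and x >= 5, the intersection is x = 5. The error treats the 'or' cases as 'and' requirements. The correct conclusion is that x = 5 is the unique solution, not that no solution exists.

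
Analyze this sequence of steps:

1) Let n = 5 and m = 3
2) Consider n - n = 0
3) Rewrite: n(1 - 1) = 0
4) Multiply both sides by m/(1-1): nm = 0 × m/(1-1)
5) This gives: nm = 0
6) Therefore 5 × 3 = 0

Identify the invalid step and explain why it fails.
Step 4: Multiply both sides by m/(1-1): nm = 0 × m/(1-1)

Step 4 multiplies both sides by m/(1-1). However, 1-1 = 0, so this is multiplication by m/0, which is undefined. We cannot multiply by an undefined expression.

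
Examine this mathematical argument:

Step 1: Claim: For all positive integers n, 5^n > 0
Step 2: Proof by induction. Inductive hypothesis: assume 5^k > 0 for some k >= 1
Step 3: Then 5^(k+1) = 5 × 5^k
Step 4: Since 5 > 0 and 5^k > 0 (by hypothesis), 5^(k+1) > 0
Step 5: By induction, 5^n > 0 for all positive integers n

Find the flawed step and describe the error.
Step 5: By induction, 5^n > 0 for all positive integers n

Step 5 concludes the proof by induction, but no base case was ever established. A valid induction proof requires: (1) a base case proving 5^1 > 0, and (2) an inductive step showing IF 5^k > 0 THEN 5^(k+1) > 0. Steps 2-4 correctly establish the inductive step, but without the base case the conclusion in step 5 does not follow.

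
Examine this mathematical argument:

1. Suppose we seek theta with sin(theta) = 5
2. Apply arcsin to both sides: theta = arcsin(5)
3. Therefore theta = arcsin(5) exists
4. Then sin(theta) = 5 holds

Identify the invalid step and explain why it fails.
Step 2: Apply arcsin to both sides: theta = arcsin(5)

Step 2 applies arcsin to 5. However, arcsin(x) is only defined for x in [-1, 1] because sin(theta) can only produce values in that range. Since |5| > 1, arcsin(5) is undefined. There is no angle whose sine equals 5.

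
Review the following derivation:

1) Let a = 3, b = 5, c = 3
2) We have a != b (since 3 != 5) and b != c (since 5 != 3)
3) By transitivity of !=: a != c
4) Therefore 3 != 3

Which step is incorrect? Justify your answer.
Step 3: By transitivity of !=: a != c

Step 3 incorrectly applies transitivity to the '!=' relation. Transitivity states: if a R b and b R c, then a R c. However, '!=' is not transitive. Counterexample: 3 != 5 and 5 != 3, but 3 = 3 (both equal 3). Transitivity holds for relations like <, <=, =, but not for !=.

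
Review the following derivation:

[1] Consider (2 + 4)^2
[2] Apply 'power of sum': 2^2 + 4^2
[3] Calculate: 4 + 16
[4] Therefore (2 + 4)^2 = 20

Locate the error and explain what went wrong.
Step 2: Apply 'power of sum': 2^2 + 4^2

Step 2 incorrectly applies a non-existent rule '(a+b)^n = a^n + b^n'. This is false in general. The correct expansion uses the binomial theorem. The actual value is (2 + 4)^2 = 6^2 = 36, not 20.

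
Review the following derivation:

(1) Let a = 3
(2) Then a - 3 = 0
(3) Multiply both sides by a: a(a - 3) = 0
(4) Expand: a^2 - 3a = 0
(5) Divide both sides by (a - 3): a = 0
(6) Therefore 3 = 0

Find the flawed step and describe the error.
Step 5: Divide both sides by (a - 3): a = 0

Step 5 divides both sides by (a - 3). However, since a = 3, we have (a - 3) = 0. Division by zero is undefined, making this step invalid.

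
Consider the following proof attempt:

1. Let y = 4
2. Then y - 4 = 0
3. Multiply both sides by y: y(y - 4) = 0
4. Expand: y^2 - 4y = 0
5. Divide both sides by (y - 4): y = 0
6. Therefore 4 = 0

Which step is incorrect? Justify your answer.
Step 5: Divide both sides by (y - 4): y = 0

Step 5 divides both sides by (y - 4). However, since y = 4, we have (y - 4) = 0. Division by zero is undefined, making this step invalid.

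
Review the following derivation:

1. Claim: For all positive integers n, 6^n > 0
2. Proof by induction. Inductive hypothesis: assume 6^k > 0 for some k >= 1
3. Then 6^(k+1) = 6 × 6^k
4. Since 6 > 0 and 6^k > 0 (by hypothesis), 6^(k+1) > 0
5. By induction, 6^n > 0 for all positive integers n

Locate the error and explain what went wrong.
Step 5: By induction, 6^n > 0 for all positive integers n

Step 5 concludes the proof by induction, but no base case was ever established. A valid induction proof requires: (1) a base case proving 6^1 > 0, and (2) an inductive step showing IF 6^k > 0 THEN 6^(k+1) > 0. Steps 2-4 correctly establish the inductive step, but without the base case the conclusion in step 5 does not follow.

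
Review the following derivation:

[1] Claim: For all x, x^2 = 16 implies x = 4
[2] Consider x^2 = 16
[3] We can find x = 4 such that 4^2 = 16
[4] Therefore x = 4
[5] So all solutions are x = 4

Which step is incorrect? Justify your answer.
Step 4: Therefore x = 4

Step 4 incorrectly concludes that x = 4 is the only solution. The proof shows that x = 4 is A solution (existence), but does not show it is the ONLY solution (uniqueness). In fact, x = -4 is also a solution since (-4)^2 = 16. Finding one solution doesn't prove there are no others.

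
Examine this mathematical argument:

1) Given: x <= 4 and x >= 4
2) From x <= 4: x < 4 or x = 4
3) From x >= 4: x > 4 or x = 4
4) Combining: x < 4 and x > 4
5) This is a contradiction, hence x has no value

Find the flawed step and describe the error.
Step 4: Combining: x < 4 and x > 4

Step 4 incorrectly combines the conditions. From x <= 4 and x >= 4, the intersection is x = 4. The error treats the 'or' cases as 'and' requirements. The correct conclusion is that x = 4 is the unique solution, not that no solution exists.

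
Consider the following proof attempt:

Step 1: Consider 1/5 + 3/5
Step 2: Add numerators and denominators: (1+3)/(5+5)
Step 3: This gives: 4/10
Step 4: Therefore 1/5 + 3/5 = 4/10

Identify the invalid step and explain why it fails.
Step 2: Add numerators and denominators: (1+3)/(5+5)

Step 2 incorrectly adds fractions by separately adding numerators and denominators. This is wrong. The correct method requires a common denominator: 1/5 + 3/5 = (1×5 + 3×5)/(5×5) = 20/25 = 4/5. The method used gives 4/10, which is different.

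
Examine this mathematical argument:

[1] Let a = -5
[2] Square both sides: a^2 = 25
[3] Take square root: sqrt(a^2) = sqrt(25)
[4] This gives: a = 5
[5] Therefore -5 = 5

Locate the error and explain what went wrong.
Step 4: This gives: a = 5

Step 4 incorrectly states that sqrt(a^2) = a. The correct identity is sqrt(a^2) = |a|. Since a = -5 < 0, we have sqrt(a^2) = |-5| = 5, not a = -5.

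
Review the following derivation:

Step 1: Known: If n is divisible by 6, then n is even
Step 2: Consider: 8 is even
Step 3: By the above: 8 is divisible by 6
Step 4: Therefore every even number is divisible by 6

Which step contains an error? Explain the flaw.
Step 3: By the above: 8 is divisible by 6

Step 3 commits the fallacy of affirming the consequent. The known fact 'divisible by 6 → even' does NOT imply 'even → divisible by 6'. That would be the converse, which is false. For example, 8 is even but 8 ÷ 6 = 1.33, which is not an integer.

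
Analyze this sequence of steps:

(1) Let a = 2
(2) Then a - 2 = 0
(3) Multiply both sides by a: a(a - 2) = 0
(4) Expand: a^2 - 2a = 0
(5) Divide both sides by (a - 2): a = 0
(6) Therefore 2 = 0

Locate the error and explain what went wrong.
Step 5: Divide both sides by (a - 2): a = 0

Step 5 divides both sides by (a - 2). However, since a = 2, we have (a - 2) = 0. Division by zero is undefined, making this step invalid.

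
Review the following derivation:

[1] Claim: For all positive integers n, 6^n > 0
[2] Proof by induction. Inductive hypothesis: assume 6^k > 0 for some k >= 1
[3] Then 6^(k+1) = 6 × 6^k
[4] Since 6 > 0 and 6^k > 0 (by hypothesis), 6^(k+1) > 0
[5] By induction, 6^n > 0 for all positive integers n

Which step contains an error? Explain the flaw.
Step 5: By induction, 6^n > 0 for all positive integers n

Step 5 concludes the proof by induction, but no base case was ever established. A valid induction proof requires: (1) a base case proving 6^1 > 0, and (2) an inductive step showing IF 6^k > 0 THEN 6^(k+1) > 0. Steps 2-4 correctly establish the inductive step, but without the base case the conclusion in step 5 does not follow.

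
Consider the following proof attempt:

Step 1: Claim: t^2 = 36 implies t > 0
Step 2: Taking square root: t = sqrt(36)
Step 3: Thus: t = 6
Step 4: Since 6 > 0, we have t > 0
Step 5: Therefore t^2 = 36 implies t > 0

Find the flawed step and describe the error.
Step 2: Taking square root: t = sqrt(36)

Step 2 takes the square root and assumes the positive root only. The equation t^2 = 36 actually has two solutions: t = 6 and t = -6. The proof silently assumes t > 0 without justification, then uses this assumption to conclude t > 0, which is circular. The counterexample t = -6 shows the claim is false.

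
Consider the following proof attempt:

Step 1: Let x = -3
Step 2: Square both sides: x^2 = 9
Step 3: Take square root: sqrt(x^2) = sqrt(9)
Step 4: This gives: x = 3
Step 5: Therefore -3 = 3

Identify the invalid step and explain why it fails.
Step 4: This gives: x = 3

Step 4 incorrectly states that sqrt(x^2) = x. The correct identity is sqrt(x^2) = |x|. Since x = -3 < 0, we have sqrt(x^2) = |-3| = 3, not x = -3.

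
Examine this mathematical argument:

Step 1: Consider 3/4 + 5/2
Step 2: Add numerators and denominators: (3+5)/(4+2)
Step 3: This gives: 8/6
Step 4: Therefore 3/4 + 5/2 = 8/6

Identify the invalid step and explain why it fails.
Step 2: Add numerators and denominators: (3+5)/(4+2)

Step 2 incorrectly adds fractions by separately adding numerators and denominators. This is wrong. The correct method requires a common denominator: 3/4 + 5/2 = (3×2 + 5×4)/(4×2) = 26/8 = 13/4. The method used gives 8/6, which is different.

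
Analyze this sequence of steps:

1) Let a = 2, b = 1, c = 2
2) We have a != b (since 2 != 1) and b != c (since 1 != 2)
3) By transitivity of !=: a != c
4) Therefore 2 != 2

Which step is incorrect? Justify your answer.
Step 3: By transitivity of !=: a != c

Step 3 incorrectly applies transitivity to the '!=' relation. Transitivity states: if a R b and b R c, then a R c. However, '!=' is not transitive. Counterexample: 2 != 1 and 1 != 2, but 2 = 2 (both equal 2). Transitivity holds for relations like <, <=, =, but not for !=.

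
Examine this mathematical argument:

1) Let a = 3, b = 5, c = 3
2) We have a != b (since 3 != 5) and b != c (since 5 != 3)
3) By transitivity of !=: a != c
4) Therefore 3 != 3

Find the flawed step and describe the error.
Step 3: By transitivity of !=: a != c

Step 3 incorrectly applies transitivity to the '!=' relation. Transitivity states: if a R b and b R c, then a R c. However, '!=' is not transitive. Counterexample: 3 != 5 and 5 != 3, but 3 = 3 (both equal 3). Transitivity holds for relations like <, <=, =, but not for !=.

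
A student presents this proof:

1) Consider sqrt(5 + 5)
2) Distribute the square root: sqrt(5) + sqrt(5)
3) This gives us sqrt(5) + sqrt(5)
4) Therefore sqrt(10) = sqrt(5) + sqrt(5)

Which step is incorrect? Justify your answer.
Step 2: Distribute the square root: sqrt(5) + sqrt(5)

Step 2 incorrectly 'distributes' the square root over addition. The square root function does not distribute: sqrt(a + b) ≠ sqrt(a) + sqrt(b). In fact, sqrt(5 + 5) = sqrt(10) ≈ 3.1623, while sqrt(5) + sqrt(5) ≈ 4.4721.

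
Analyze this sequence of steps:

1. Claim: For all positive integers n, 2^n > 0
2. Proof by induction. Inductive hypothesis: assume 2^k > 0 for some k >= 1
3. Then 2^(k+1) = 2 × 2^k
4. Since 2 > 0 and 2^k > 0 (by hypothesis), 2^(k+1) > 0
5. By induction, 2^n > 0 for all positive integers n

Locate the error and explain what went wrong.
Step 5: By induction, 2^n > 0 for all positive integers n

Step 5 concludes the proof by induction, but no base case was ever established. A valid induction proof requires: (1) a base case proving 2^1 > 0, and (2) an inductive step showing IF 2^k > 0 THEN 2^(k+1) > 0. Steps 2-4 correctly establish the inductive step, but without the base case the conclusion in step 5 does not follow.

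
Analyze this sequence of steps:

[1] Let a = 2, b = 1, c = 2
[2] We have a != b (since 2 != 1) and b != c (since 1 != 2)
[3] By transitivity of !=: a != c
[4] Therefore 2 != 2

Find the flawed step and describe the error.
Step 3: By transitivity of !=: a != c

Step 3 incorrectly applies transitivity to the '!=' relation. Transitivity states: if a R b and b R c, then a R c. However, '!=' is not transitive. Counterexample: 2 != 1 and 1 != 2, but 2 = 2 (both equal 2). Transitivity holds for relations like <, <=, =, but not for !=.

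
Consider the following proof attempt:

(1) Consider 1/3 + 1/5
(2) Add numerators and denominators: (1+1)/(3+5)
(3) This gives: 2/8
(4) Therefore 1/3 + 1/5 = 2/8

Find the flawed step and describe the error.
Step 2: Add numerators and denominators: (1+1)/(3+5)

Step 2 incorrectly adds fractions by separately adding numerators and denominators. This is wrong. The correct method requires a common denominator: 1/3 + 1/5 = (1×5 + 1×3)/(3×5) = 8/15 = 8/15. The method used gives 2/8, which is different.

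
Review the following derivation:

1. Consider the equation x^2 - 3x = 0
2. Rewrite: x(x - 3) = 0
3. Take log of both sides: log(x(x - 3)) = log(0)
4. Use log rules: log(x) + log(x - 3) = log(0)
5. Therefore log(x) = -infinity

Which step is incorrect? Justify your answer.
Step 3: Take log of both sides: log(x(x - 3)) = log(0)

Step 3 takes the logarithm of both sides, resulting in log(0) on the right side. The logarithm is only defined for positive numbers; log(0) is undefined (approaches negative infinity). This operation is invalid.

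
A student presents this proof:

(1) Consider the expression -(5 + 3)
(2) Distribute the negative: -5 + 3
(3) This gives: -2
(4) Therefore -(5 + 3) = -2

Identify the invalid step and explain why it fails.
Step 2: Distribute the negative: -5 + 3

Step 2 incorrectly distributes the negative sign. The correct distribution is -(5 + 3) = -5 - 3 = -8. The negative must be applied to both terms, not just the first. The error treats -(5 + 3) as -5 + 3, which equals -2 instead of -8.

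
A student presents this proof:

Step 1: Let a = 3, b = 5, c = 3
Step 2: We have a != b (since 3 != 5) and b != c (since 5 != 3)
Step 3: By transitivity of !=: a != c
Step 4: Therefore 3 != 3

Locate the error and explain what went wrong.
Step 3: By transitivity of !=: a != c

Step 3 incorrectly applies transitivity to the '!=' relation. Transitivity states: if a R b and b R c, then a R c. However, '!=' is not transitive. Counterexample: 3 != 5 and 5 != 3, but 3 = 3 (both equal 3). Transitivity holds for relations like <, <=, =, but not for !=.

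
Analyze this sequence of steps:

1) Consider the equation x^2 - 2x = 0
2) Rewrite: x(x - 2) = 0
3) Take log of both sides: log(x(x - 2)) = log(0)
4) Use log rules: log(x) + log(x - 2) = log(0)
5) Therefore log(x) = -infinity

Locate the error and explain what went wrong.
Step 3: Take log of both sides: log(x(x - 2)) = log(0)

Step 3 takes the logarithm of both sides, resulting in log(0) on the right side. The logarithm is only defined for positive numbers; log(0) is undefined (approaches negative infinity). This operation is invalid.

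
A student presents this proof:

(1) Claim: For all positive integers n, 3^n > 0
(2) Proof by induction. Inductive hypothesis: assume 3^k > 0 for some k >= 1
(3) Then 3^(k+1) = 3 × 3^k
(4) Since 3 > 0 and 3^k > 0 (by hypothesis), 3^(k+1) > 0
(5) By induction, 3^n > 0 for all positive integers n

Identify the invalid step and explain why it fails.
Step 5: By induction, 3^n > 0 for all positive integers n

Step 5 concludes the proof by induction, but no base case was ever established. A valid induction proof requires: (1) a base case proving 3^1 > 0, and (2) an inductive step showing IF 3^k > 0 THEN 3^(k+1) > 0. Steps 2-4 correctly establish the inductive step, but without the base case the conclusion in step 5 does not follow.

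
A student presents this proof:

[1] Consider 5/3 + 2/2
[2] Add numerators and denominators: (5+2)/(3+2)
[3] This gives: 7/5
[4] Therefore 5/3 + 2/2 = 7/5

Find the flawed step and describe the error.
Step 2: Add numerators and denominators: (5+2)/(3+2)

Step 2 incorrectly adds fractions by separately adding numerators and denominators. This is wrong. The correct method requires a common denominator: 5/3 + 2/2 = (5×2 + 2×3)/(3×2) = 16/6 = 8/3. The method used gives 7/5, which is different.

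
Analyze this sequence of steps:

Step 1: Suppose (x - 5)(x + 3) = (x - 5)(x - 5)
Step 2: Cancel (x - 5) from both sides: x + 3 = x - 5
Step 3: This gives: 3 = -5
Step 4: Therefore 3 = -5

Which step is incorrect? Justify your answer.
Step 2: Cancel (x - 5) from both sides: x + 3 = x - 5

Step 2 cancels (x - 5) from both sides. This is only valid if (x - 5) ≠ 0, i.e., x ≠ 5. When x = 5, both sides equal zero regardless of the other factors. The correct approach requires considering x = 5 as a separate case.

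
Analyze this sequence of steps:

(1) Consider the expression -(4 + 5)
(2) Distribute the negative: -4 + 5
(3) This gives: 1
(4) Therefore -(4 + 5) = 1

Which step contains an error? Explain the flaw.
Step 2: Distribute the negative: -4 + 5

Step 2 incorrectly distributes the negative sign. The correct distribution is -(4 + 5) = -4 - 5 = -9. The negative must be applied to both terms, not just the first. The error treats -(4 + 5) as -4 + 5, which equals 1 instead of -9.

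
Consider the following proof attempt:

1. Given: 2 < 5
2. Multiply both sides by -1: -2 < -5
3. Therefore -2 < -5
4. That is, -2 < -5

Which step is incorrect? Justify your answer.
Step 2: Multiply both sides by -1: -2 < -5

Step 2 multiplies both sides by -1 but fails to reverse the inequality sign. When multiplying (or dividing) an inequality by a negative number, the direction must be reversed. Since 2 < 5, we should get -2 > -5, i.e., -2 > -5.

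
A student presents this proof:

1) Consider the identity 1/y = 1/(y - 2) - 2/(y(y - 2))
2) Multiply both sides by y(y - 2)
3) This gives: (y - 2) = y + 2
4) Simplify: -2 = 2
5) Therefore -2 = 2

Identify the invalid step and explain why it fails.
Step 3: This gives: (y - 2) = y + 2

Step 3 makes a sign error when clearing denominators. Multiplying -2/(y(y - 2)) by y(y - 2) gives -2, not +2. The correct result is (y - 2) = y - 2, which is trivially true, not (y - 2) = y + 2. (Step 1 is a valid identity: 1/(y - 2) - 2/(y(y - 2)) = (y - 2)/(y(y - 2)) = 1/y.)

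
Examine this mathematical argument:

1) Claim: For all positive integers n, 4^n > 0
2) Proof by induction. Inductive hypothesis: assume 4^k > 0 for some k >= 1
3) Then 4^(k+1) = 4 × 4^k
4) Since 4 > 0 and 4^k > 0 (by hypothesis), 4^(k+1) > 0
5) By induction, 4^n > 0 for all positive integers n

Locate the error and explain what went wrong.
Step 5: By induction, 4^n > 0 for all positive integers n

Step 5 concludes the proof by induction, but no base case was ever established. A valid induction proof requires: (1) a base case proving 4^1 > 0, and (2) an inductive step showing IF 4^k > 0 THEN 4^(k+1) > 0. Steps 2-4 correctly establish the inductive step, but without the base case the conclusion in step 5 does not follow.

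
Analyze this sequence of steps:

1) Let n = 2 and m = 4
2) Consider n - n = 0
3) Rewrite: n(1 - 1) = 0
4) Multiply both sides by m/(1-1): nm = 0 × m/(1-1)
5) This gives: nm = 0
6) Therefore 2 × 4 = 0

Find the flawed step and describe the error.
Step 4: Multiply both sides by m/(1-1): nm = 0 × m/(1-1)

Step 4 multiplies both sides by m/(1-1). However, 1-1 = 0, so this is multiplication by m/0, which is undefined. We cannot multiply by an undefined expression.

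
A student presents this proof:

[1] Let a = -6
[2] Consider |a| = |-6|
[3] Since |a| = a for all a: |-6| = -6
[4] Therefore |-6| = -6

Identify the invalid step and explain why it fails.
Step 3: Since |a| = a for all a: |-6| = -6

Step 3 incorrectly states that |a| = a for all a. The correct definition is |a| = a when a >= 0, and |a| = -a when a < 0. Since -6 < 0, we have |-6| = -(-6) = 6, not -6.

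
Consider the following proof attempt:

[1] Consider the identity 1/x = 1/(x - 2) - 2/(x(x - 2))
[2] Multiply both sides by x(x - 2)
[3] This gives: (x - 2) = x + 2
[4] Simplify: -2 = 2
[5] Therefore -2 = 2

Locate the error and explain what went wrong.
Step 3: This gives: (x - 2) = x + 2

Step 3 makes a sign error when clearing denominators. Multiplying -2/(x(x - 2)) by x(x - 2) gives -2, not +2. The correct result is (x - 2) = x - 2, which is trivially true, not (x - 2) = x + 2. (Step 1 is a valid identity: 1/(x - 2) - 2/(x(x - 2)) = (x - 2)/(x(x - 2)) = 1/x.)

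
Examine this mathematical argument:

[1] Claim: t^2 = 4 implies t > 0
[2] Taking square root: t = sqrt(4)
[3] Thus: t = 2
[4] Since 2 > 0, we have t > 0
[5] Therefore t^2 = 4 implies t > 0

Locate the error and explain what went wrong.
Step 2: Taking square root: t = sqrt(4)

Step 2 takes the square root and assumes the positive root only. The equation t^2 = 4 actually has two solutions: t = 2 and t = -2. The proof silently assumes t > 0 without justification, then uses this assumption to conclude t > 0, which is circular. The counterexample t = -2 shows the claim is false.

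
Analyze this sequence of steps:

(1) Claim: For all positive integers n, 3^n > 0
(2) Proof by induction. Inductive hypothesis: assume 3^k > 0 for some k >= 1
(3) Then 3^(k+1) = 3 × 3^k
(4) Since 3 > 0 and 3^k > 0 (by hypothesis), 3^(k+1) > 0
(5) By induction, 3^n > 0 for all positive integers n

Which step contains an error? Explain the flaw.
Step 5: By induction, 3^n > 0 for all positive integers n

Step 5 concludes the proof by induction, but no base case was ever established. A valid induction proof requires: (1) a base case proving 3^1 > 0, and (2) an inductive step showing IF 3^k > 0 THEN 3^(k+1) > 0. Steps 2-4 correctly establish the inductive step, but without the base case the conclusion in step 5 does not follow.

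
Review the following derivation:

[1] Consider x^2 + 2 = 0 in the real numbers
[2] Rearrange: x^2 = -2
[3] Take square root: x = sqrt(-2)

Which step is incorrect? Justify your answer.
Step 3: Take square root: x = sqrt(-2)

Step 3 takes the square root of -2, which is negative. In the real number system, the square root of a negative number is undefined. The equation x^2 + 2 = 0 has no real solutions. Square roots of negative numbers only exist in the complex numbers.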